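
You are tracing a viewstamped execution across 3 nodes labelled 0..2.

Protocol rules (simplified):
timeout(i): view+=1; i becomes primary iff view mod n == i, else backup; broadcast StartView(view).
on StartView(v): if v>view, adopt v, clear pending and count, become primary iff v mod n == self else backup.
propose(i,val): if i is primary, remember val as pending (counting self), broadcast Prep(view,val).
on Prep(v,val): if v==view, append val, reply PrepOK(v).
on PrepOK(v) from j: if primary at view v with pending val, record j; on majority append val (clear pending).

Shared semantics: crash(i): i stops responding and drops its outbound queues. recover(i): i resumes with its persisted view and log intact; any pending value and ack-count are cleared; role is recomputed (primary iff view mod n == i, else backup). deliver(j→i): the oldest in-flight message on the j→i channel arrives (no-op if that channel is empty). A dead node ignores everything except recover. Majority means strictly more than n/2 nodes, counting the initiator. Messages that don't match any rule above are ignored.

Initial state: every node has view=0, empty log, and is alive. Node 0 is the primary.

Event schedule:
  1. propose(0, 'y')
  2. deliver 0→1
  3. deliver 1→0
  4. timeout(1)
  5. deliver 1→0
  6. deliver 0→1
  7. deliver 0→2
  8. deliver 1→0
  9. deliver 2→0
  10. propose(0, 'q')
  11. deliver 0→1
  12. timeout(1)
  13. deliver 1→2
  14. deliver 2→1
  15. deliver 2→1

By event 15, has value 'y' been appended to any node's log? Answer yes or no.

after 1 — propose(0,'y'): ·
after 2 — deliver 0→1: n1:back/v0/[y]
after 3 — deliver 1→0: n0:prim/v0/[y]
after 4 — timeout(1): n1:prim/v1/[y]
after 5 — deliver 1→0: n0:back/v1/[y]
after 6 — deliver 0→1: ·
after 7 — deliver 0→2: n2:back/v0/[y]
after 8 — deliver 1→0: ·
after 9 — deliver 2→0: ·
after 10 — propose(0,'q'): ·
after 11 — deliver 0→1: ·
after 12 — timeout(1): n1:back/v2/[y]
after 13 — deliver 1→2: n2:back/v1/[y]
after 14 — deliver 2→1: ·
after 15 — deliver 2→1: ·

yes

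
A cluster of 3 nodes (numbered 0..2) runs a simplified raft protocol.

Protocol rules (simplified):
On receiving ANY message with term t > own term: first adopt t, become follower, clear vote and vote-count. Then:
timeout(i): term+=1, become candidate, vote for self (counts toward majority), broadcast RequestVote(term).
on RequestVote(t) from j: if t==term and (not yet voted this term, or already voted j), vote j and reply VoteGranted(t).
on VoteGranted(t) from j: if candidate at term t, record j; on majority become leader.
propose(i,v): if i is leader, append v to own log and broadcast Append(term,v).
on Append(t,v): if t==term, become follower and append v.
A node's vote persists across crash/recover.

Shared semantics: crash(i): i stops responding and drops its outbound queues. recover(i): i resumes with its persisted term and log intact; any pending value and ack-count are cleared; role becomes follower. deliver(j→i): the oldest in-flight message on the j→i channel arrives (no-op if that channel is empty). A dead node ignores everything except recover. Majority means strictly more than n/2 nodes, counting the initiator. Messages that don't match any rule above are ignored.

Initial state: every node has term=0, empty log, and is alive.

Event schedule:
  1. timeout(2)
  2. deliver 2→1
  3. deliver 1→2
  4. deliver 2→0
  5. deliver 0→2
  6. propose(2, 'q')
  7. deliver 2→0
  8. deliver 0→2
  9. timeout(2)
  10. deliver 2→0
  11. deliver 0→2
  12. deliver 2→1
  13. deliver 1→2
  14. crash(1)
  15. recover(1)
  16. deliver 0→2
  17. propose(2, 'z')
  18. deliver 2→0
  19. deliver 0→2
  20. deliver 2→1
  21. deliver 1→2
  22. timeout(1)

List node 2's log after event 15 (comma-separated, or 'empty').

q

e1 timeout(2): 2[cand,t=1,-]
e2 deliver 2→1: 1[foll,t=1,-]
e3 deliver 1→2: 2[lead,t=1,-]
e4 deliver 2→0: 0[foll,t=1,-]
e5 deliver 0→2: ·
e6 propose(2,'q'): 2[lead,t=1,q]
e7 deliver 2→0: 0[foll,t=1,q]
e8 deliver 0→2: ·
e9 timeout(2): 2[cand,t=2,q]
e10 deliver 2→0: 0[foll,t=2,q]
e11 deliver 0→2: 2[lead,t=2,q]
e12 deliver 2→1: 1[foll,t=1,q]
e13 deliver 1→2: ·
e14 crash(1): 1[✗foll,t=1,q]
e15 recover(1): 1[foll,t=1,q]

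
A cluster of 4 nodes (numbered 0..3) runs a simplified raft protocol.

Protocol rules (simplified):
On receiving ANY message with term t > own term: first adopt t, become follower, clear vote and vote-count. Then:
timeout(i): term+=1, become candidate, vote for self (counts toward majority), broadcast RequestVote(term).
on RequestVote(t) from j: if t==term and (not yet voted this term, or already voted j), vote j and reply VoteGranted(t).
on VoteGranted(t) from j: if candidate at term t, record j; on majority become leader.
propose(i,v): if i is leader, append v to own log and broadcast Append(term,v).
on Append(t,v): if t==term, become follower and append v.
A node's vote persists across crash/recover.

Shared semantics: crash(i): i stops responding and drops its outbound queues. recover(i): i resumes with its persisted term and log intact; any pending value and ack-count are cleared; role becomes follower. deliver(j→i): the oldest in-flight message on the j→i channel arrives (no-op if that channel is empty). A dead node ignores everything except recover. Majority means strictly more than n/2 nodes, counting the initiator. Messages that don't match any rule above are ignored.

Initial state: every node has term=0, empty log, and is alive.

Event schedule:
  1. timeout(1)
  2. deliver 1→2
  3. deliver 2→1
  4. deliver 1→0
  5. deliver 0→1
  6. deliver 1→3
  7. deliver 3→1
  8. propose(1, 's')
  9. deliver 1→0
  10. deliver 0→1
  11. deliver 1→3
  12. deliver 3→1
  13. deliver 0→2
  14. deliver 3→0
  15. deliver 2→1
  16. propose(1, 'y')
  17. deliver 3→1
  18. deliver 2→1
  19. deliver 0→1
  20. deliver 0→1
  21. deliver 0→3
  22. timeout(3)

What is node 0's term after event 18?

step 1 timeout(1): 1={cand,t=1,log=-}
step 2 deliver 1→2: 2={foll,t=1,log=-}
step 3 deliver 2→1: —
step 4 deliver 1→0: 0={foll,t=1,log=-}
step 5 deliver 0→1: 1={lead,t=1,log=-}
step 6 deliver 1→3: 3={foll,t=1,log=-}
step 7 deliver 3→1: —
step 8 propose(1,'s'): 1={lead,t=1,log=s}
step 9 deliver 1→0: 0={foll,t=1,log=s}
step 10 deliver 0→1: —
step 11 deliver 1→3: 3={foll,t=1,log=s}
step 12 deliver 3→1: —
step 13 deliver 0→2: —
step 14 deliver 3→0: —
step 15 deliver 2→1: —
step 16 propose(1,'y'): 1={lead,t=1,log=s,y}
step 17 deliver 3→1: —
step 18 deliver 2→1: —

1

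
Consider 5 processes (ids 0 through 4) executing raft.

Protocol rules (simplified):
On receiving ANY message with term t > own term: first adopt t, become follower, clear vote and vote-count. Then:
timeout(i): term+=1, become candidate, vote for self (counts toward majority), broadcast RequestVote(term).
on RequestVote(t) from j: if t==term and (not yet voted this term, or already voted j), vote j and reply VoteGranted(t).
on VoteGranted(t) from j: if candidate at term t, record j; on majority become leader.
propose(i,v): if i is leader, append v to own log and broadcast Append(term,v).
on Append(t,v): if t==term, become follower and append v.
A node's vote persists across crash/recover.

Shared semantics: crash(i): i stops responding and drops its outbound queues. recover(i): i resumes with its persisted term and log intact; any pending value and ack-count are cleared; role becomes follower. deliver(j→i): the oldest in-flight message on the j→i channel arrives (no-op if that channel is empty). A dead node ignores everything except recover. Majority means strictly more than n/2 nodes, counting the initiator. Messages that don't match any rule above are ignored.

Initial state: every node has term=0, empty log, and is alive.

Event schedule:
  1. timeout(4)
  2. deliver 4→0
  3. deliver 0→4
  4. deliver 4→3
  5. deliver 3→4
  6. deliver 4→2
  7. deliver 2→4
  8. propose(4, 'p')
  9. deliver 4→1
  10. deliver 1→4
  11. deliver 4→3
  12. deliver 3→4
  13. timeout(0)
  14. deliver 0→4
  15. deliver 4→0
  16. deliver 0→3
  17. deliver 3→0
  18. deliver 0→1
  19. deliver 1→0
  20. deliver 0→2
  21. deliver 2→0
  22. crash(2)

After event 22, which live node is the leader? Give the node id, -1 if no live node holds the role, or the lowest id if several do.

[1] timeout(4) → N4(cand t1 [-])
[2] deliver 4→0 → N0(foll t1 [-])
[3] deliver 0→4 → ∅
[4] deliver 4→3 → N3(foll t1 [-])
[5] deliver 3→4 → N4(lead t1 [-])
[6] deliver 4→2 → N2(foll t1 [-])
[7] deliver 2→4 → ∅
[8] propose(4,'p') → N4(lead t1 [p])
[9] deliver 4→1 → N1(foll t1 [-])
[10] deliver 1→4 → ∅
[11] deliver 4→3 → N3(foll t1 [p])
[12] deliver 3→4 → ∅
[13] timeout(0) → N0(cand t2 [-])
[14] deliver 0→4 → N4(foll t2 [p])
[15] deliver 4→0 → ∅
[16] deliver 0→3 → N3(foll t2 [p])
[17] deliver 3→0 → ∅
[18] deliver 0→1 → N1(foll t2 [-])
[19] deliver 1→0 → N0(lead t2 [-])
[20] deliver 0→2 → N2(foll t2 [-])
[21] deliver 2→0 → ∅
[22] crash(2) → N2(✗foll t2 [-])

0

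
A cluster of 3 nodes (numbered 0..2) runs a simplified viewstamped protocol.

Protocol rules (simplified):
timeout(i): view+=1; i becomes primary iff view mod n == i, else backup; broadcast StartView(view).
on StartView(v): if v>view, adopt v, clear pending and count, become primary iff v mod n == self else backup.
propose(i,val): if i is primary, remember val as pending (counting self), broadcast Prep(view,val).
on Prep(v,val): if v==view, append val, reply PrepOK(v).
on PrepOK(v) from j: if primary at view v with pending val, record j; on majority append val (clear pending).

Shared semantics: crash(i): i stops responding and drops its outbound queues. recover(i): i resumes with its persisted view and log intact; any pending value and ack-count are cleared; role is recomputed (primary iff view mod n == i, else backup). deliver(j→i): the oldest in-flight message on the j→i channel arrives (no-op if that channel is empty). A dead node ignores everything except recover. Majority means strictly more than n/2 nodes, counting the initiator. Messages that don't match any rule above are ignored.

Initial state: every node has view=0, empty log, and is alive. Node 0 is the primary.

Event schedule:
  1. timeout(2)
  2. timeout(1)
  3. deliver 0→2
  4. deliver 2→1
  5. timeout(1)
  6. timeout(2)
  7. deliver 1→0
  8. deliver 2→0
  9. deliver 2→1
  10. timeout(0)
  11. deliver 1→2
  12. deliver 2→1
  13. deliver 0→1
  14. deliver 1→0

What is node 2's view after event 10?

2

after 1 — timeout(2): n2:back/v1/[-]
after 2 — timeout(1): n1:prim/v1/[-]
after 3 — deliver 0→2: ·
after 4 — deliver 2→1: ·
after 5 — timeout(1): n1:back/v2/[-]
after 6 — timeout(2): n2:prim/v2/[-]
after 7 — deliver 1→0: n0:back/v1/[-]
after 8 — deliver 2→0: ·
after 9 — deliver 2→1: ·
after 10 — timeout(0): n0:back/v2/[-]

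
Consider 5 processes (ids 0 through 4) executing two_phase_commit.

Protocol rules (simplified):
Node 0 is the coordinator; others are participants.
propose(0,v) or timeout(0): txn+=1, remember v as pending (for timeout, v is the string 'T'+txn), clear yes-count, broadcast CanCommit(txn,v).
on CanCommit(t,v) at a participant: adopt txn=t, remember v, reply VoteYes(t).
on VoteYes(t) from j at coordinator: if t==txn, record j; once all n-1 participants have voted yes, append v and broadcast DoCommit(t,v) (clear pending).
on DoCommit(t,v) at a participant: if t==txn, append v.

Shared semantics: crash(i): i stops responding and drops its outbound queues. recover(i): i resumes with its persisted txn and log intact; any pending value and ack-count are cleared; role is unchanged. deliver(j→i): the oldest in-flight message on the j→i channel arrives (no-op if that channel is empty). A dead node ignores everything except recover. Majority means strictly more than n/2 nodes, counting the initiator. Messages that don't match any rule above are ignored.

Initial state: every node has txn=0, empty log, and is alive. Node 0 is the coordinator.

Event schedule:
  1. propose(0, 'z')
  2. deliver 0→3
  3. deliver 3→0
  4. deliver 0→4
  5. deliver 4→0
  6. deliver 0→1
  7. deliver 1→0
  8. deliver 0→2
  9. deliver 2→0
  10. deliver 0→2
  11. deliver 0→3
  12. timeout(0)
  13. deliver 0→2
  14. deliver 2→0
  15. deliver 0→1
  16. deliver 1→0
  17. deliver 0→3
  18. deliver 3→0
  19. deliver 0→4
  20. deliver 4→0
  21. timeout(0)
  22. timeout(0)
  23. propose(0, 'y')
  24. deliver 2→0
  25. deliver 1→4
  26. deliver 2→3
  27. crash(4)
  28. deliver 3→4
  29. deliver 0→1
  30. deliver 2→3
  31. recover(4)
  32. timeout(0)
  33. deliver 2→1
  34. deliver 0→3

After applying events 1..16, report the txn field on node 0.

1. propose(0,'z'):  <0:coor t1 ->
2. deliver 0→3:  <3:part t1 ->
3. deliver 3→0:  nop
4. deliver 0→4:  <4:part t1 ->
5. deliver 4→0:  nop
6. deliver 0→1:  <1:part t1 ->
7. deliver 1→0:  nop
8. deliver 0→2:  <2:part t1 ->
9. deliver 2→0:  <0:coor t1 z>
10. deliver 0→2:  <2:part t1 z>
11. deliver 0→3:  <3:part t1 z>
12. timeout(0):  <0:coor t2 z>
13. deliver 0→2:  <2:part t2 z>
14. deliver 2→0:  nop
15. deliver 0→1:  <1:part t1 z>
16. deliver 1→0:  nop

2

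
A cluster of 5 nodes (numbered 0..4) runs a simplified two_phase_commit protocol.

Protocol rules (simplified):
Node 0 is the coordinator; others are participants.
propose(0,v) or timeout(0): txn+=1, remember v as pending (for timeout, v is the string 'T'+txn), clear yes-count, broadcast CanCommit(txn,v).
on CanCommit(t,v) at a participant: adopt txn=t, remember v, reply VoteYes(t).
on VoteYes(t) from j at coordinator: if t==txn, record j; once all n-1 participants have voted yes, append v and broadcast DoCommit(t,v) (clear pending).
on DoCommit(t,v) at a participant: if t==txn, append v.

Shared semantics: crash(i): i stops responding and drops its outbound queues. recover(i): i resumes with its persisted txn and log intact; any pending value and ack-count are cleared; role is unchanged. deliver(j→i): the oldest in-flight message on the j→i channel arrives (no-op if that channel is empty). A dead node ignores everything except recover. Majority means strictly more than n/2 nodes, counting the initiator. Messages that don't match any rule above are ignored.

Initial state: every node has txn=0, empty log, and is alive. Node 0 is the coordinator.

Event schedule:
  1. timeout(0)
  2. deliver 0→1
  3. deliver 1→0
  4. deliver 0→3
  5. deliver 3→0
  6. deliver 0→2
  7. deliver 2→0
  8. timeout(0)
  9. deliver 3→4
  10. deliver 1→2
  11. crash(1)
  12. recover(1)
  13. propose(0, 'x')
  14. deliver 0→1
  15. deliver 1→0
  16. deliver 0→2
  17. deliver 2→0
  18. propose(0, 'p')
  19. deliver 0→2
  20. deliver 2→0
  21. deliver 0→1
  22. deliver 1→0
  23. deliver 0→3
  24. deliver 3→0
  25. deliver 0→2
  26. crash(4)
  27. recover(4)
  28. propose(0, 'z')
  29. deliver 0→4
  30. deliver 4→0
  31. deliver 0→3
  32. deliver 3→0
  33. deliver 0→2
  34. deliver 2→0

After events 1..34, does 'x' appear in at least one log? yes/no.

no

step 1 timeout(0): 0={coor,t=1,log=-}
step 2 deliver 0→1: 1={part,t=1,log=-}
step 3 deliver 1→0: —
step 4 deliver 0→3: 3={part,t=1,log=-}
step 5 deliver 3→0: —
step 6 deliver 0→2: 2={part,t=1,log=-}
step 7 deliver 2→0: —
step 8 timeout(0): 0={coor,t=2,log=-}
step 9 deliver 3→4: —
step 10 deliver 1→2: —
step 11 crash(1): 1={✗part,t=1,log=-}
step 12 recover(1): 1={part,t=1,log=-}
step 13 propose(0,'x'): 0={coor,t=3,log=-}
step 14 deliver 0→1: 1={part,t=2,log=-}
step 15 deliver 1→0: —
step 16 deliver 0→2: 2={part,t=2,log=-}
step 17 deliver 2→0: —
step 18 propose(0,'p'): 0={coor,t=4,log=-}
step 19 deliver 0→2: 2={part,t=3,log=-}
step 20 deliver 2→0: —
step 21 deliver 0→1: 1={part,t=3,log=-}
step 22 deliver 1→0: —
step 23 deliver 0→3: 3={part,t=2,log=-}
step 24 deliver 3→0: —
step 25 deliver 0→2: 2={part,t=4,log=-}
step 26 crash(4): 4={✗part,t=0,log=-}
step 27 recover(4): 4={part,t=0,log=-}
step 28 propose(0,'z'): 0={coor,t=5,log=-}
step 29 deliver 0→4: 4={part,t=1,log=-}
step 30 deliver 4→0: —
step 31 deliver 0→3: 3={part,t=3,log=-}
step 32 deliver 3→0: —
step 33 deliver 0→2: 2={part,t=5,log=-}
step 34 deliver 2→0: —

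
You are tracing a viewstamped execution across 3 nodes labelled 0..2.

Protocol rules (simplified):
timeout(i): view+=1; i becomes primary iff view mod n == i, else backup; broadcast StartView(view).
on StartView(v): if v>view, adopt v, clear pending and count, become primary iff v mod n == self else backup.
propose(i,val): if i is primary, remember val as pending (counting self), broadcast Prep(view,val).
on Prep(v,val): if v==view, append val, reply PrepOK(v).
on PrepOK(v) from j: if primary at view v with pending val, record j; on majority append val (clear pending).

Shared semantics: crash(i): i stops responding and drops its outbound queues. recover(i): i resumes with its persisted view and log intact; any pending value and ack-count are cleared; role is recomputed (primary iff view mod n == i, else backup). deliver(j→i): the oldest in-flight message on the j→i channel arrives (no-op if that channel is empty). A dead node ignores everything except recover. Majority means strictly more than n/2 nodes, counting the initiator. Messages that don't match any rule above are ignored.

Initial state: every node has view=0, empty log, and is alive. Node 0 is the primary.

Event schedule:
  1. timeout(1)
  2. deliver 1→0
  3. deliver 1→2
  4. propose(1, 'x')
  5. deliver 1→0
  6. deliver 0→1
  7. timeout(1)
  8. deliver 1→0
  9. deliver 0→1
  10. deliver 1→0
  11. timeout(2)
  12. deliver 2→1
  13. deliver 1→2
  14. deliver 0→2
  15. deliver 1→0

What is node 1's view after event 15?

[1] timeout(1) → N1(prim v1 [-])
[2] deliver 1→0 → N0(back v1 [-])
[3] deliver 1→2 → N2(back v1 [-])
[4] propose(1,'x') → ∅
[5] deliver 1→0 → N0(back v1 [x])
[6] deliver 0→1 → N1(prim v1 [x])
[7] timeout(1) → N1(back v2 [x])
[8] deliver 1→0 → N0(back v2 [x])
[9] deliver 0→1 → ∅
[10] deliver 1→0 → ∅
[11] timeout(2) → N2(prim v2 [-])
[12] deliver 2→1 → ∅
[13] deliver 1→2 → ∅
[14] deliver 0→2 → ∅
[15] deliver 1→0 → ∅

2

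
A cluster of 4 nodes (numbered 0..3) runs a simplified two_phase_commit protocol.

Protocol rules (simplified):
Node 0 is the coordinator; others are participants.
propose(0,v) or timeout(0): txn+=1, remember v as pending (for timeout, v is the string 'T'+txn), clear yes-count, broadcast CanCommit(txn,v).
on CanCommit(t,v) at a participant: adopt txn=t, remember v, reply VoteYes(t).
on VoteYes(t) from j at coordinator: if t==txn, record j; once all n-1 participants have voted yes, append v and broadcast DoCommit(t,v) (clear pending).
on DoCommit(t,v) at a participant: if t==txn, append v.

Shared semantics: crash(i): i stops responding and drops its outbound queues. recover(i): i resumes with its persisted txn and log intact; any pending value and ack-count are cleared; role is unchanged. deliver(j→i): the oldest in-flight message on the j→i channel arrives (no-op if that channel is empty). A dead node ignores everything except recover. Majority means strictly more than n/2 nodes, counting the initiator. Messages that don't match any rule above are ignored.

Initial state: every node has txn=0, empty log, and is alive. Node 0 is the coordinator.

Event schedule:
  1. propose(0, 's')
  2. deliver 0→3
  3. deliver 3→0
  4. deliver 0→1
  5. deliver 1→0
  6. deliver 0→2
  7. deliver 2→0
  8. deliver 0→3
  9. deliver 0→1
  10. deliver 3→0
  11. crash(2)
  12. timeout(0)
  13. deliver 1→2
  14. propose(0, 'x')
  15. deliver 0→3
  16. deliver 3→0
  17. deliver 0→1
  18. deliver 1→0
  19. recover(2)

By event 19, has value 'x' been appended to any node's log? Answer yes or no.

after 1 — propose(0,'s'): n0:coor/t1/[-]
after 2 — deliver 0→3: n3:part/t1/[-]
after 3 — deliver 3→0: ·
after 4 — deliver 0→1: n1:part/t1/[-]
after 5 — deliver 1→0: ·
after 6 — deliver 0→2: n2:part/t1/[-]
after 7 — deliver 2→0: n0:coor/t1/[s]
after 8 — deliver 0→3: n3:part/t1/[s]
after 9 — deliver 0→1: n1:part/t1/[s]
after 10 — deliver 3→0: ·
after 11 — crash(2): n2:✗part/t1/[-]
after 12 — timeout(0): n0:coor/t2/[s]
after 13 — deliver 1→2: ·
after 14 — propose(0,'x'): n0:coor/t3/[s]
after 15 — deliver 0→3: n3:part/t2/[s]
after 16 — deliver 3→0: ·
after 17 — deliver 0→1: n1:part/t2/[s]
after 18 — deliver 1→0: ·
after 19 — recover(2): n2:part/t1/[-]

no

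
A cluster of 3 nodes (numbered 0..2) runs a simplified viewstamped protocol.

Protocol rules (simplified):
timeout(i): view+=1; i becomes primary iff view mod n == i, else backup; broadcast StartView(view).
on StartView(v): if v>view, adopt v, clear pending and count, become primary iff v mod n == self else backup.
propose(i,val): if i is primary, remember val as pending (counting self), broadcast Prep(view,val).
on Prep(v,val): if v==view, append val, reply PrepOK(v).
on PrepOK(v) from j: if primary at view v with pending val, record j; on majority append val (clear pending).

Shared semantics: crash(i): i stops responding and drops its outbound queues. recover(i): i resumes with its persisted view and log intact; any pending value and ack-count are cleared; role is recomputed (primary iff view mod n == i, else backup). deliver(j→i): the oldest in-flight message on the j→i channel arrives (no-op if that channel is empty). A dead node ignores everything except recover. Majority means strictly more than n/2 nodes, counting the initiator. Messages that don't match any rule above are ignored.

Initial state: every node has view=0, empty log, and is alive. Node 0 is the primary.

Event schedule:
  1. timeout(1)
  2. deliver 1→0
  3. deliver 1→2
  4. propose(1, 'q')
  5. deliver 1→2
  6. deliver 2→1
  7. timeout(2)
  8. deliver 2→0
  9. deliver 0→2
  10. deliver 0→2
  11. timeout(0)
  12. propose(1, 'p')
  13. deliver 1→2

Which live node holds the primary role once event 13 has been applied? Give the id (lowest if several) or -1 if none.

1. timeout(1):  <1:prim v1 ->
2. deliver 1→0:  <0:back v1 ->
3. deliver 1→2:  <2:back v1 ->
4. propose(1,'q'):  nop
5. deliver 1→2:  <2:back v1 q>
6. deliver 2→1:  <1:prim v1 q>
7. timeout(2):  <2:prim v2 q>
8. deliver 2→0:  <0:back v2 ->
9. deliver 0→2:  nop
10. deliver 0→2:  nop
11. timeout(0):  <0:prim v3 ->
12. propose(1,'p'):  nop
13. deliver 1→2:  nop

0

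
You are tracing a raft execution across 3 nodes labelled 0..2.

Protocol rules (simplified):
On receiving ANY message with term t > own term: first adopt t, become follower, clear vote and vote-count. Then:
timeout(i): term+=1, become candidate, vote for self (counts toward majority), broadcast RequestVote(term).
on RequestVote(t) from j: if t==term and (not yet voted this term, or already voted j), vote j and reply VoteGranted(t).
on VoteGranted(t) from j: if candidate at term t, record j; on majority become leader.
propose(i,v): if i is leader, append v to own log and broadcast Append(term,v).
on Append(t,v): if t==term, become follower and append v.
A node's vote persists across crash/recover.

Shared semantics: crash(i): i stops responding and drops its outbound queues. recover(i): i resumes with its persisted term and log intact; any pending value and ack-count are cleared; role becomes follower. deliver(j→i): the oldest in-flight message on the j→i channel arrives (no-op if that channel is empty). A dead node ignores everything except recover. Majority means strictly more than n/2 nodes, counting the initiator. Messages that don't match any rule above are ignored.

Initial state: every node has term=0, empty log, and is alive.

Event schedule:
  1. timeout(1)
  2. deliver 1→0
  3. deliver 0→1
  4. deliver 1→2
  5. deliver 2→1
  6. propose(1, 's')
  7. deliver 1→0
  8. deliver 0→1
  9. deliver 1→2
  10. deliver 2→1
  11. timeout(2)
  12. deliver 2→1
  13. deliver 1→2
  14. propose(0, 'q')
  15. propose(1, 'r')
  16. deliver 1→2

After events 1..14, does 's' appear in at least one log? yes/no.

yes

[1] timeout(1) → N1(cand t1 [-])
[2] deliver 1→0 → N0(foll t1 [-])
[3] deliver 0→1 → N1(lead t1 [-])
[4] deliver 1→2 → N2(foll t1 [-])
[5] deliver 2→1 → ∅
[6] propose(1,'s') → N1(lead t1 [s])
[7] deliver 1→0 → N0(foll t1 [s])
[8] deliver 0→1 → ∅
[9] deliver 1→2 → N2(foll t1 [s])
[10] deliver 2→1 → ∅
[11] timeout(2) → N2(cand t2 [s])
[12] deliver 2→1 → N1(foll t2 [s])
[13] deliver 1→2 → N2(lead t2 [s])
[14] propose(0,'q') → ∅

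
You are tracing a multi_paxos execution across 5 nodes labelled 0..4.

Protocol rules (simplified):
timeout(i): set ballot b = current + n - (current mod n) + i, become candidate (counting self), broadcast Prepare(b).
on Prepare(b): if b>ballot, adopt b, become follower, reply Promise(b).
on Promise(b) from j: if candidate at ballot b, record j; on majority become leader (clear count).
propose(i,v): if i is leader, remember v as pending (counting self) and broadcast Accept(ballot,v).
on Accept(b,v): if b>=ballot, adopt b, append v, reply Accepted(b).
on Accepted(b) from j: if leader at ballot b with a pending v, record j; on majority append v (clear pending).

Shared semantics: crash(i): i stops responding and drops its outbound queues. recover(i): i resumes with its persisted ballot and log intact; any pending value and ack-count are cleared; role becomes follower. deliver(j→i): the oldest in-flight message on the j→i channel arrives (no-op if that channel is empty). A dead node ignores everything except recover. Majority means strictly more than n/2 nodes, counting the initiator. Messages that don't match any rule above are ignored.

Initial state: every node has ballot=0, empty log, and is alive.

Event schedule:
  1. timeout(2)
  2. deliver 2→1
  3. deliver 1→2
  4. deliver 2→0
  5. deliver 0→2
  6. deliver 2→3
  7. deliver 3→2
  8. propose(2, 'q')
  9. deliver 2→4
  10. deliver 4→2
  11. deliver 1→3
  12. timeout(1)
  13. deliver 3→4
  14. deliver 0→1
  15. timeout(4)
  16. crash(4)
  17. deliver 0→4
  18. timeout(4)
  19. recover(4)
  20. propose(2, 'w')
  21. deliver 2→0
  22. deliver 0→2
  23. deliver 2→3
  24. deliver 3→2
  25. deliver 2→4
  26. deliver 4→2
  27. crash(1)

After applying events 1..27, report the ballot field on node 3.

after 1 — timeout(2): n2:cand/b7/[-]
after 2 — deliver 2→1: n1:foll/b7/[-]
after 3 — deliver 1→2: ·
after 4 — deliver 2→0: n0:foll/b7/[-]
after 5 — deliver 0→2: n2:lead/b7/[-]
after 6 — deliver 2→3: n3:foll/b7/[-]
after 7 — deliver 3→2: ·
after 8 — propose(2,'q'): ·
after 9 — deliver 2→4: n4:foll/b7/[-]
after 10 — deliver 4→2: ·
after 11 — deliver 1→3: ·
after 12 — timeout(1): n1:cand/b11/[-]
after 13 — deliver 3→4: ·
after 14 — deliver 0→1: ·
after 15 — timeout(4): n4:cand/b14/[-]
after 16 — crash(4): n4:✗cand/b14/[-]
after 17 — deliver 0→4: ·
after 18 — timeout(4): ·
after 19 — recover(4): n4:foll/b14/[-]
after 20 — propose(2,'w'): ·
after 21 — deliver 2→0: n0:foll/b7/[q]
after 22 — deliver 0→2: ·
after 23 — deliver 2→3: n3:foll/b7/[q]
after 24 — deliver 3→2: n2:lead/b7/[w]
after 25 — deliver 2→4: ·
after 26 — deliver 4→2: ·
after 27 — crash(1): n1:✗cand/b11/[-]

7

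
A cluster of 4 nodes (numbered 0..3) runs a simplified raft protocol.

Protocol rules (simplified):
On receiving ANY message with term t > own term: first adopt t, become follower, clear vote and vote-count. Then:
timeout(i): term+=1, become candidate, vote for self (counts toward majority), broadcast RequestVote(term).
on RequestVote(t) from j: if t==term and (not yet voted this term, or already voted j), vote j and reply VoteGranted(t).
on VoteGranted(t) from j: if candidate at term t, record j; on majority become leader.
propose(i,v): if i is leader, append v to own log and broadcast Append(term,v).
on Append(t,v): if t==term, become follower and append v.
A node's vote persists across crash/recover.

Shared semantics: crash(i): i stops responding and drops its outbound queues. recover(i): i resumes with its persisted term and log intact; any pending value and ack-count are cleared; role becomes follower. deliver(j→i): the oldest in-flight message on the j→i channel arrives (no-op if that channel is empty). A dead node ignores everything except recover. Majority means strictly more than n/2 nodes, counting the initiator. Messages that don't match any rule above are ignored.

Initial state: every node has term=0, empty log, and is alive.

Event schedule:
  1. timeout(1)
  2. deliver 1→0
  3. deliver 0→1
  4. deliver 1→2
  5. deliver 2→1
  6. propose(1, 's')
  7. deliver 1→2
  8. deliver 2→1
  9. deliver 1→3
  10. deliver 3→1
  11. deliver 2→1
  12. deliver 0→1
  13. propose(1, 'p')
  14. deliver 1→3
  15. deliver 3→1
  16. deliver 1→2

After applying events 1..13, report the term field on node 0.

1

[1] timeout(1) → N1(cand t1 [-])
[2] deliver 1→0 → N0(foll t1 [-])
[3] deliver 0→1 → ∅
[4] deliver 1→2 → N2(foll t1 [-])
[5] deliver 2→1 → N1(lead t1 [-])
[6] propose(1,'s') → N1(lead t1 [s])
[7] deliver 1→2 → N2(foll t1 [s])
[8] deliver 2→1 → ∅
[9] deliver 1→3 → N3(foll t1 [-])
[10] deliver 3→1 → ∅
[11] deliver 2→1 → ∅
[12] deliver 0→1 → ∅
[13] propose(1,'p') → N1(lead t1 [s,p])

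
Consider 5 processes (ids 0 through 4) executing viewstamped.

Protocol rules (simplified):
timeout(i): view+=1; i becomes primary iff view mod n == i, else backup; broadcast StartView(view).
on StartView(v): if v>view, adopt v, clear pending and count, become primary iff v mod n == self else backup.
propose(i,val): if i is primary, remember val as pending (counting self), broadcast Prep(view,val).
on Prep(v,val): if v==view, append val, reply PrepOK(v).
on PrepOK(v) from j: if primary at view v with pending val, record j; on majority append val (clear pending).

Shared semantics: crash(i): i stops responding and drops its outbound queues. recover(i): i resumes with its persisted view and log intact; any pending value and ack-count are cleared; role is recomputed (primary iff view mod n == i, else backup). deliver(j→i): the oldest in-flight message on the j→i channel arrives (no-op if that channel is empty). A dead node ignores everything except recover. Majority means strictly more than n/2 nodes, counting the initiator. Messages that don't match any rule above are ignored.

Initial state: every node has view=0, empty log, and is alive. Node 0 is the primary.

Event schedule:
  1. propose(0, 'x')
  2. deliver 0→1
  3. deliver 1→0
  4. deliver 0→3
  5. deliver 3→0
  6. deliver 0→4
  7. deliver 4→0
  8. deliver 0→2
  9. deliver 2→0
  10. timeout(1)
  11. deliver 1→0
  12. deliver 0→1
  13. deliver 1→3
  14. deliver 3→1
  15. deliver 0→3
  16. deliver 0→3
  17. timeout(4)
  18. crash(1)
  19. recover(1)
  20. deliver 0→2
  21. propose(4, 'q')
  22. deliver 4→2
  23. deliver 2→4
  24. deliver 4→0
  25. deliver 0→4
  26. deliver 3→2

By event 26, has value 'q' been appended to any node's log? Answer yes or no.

no

1. propose(0,'x'):  nop
2. deliver 0→1:  <1:back v0 x>
3. deliver 1→0:  nop
4. deliver 0→3:  <3:back v0 x>
5. deliver 3→0:  <0:prim v0 x>
6. deliver 0→4:  <4:back v0 x>
7. deliver 4→0:  nop
8. deliver 0→2:  <2:back v0 x>
9. deliver 2→0:  nop
10. timeout(1):  <1:prim v1 x>
11. deliver 1→0:  <0:back v1 x>
12. deliver 0→1:  nop
13. deliver 1→3:  <3:back v1 x>
14. deliver 3→1:  nop
15. deliver 0→3:  nop
16. deliver 0→3:  nop
17. timeout(4):  <4:back v1 x>
18. crash(1):  <1:✗prim v1 x>
19. recover(1):  <1:prim v1 x>
20. deliver 0→2:  nop
21. propose(4,'q'):  nop
22. deliver 4→2:  <2:back v1 x>
23. deliver 2→4:  nop
24. deliver 4→0:  nop
25. deliver 0→4:  nop
26. deliver 3→2:  nop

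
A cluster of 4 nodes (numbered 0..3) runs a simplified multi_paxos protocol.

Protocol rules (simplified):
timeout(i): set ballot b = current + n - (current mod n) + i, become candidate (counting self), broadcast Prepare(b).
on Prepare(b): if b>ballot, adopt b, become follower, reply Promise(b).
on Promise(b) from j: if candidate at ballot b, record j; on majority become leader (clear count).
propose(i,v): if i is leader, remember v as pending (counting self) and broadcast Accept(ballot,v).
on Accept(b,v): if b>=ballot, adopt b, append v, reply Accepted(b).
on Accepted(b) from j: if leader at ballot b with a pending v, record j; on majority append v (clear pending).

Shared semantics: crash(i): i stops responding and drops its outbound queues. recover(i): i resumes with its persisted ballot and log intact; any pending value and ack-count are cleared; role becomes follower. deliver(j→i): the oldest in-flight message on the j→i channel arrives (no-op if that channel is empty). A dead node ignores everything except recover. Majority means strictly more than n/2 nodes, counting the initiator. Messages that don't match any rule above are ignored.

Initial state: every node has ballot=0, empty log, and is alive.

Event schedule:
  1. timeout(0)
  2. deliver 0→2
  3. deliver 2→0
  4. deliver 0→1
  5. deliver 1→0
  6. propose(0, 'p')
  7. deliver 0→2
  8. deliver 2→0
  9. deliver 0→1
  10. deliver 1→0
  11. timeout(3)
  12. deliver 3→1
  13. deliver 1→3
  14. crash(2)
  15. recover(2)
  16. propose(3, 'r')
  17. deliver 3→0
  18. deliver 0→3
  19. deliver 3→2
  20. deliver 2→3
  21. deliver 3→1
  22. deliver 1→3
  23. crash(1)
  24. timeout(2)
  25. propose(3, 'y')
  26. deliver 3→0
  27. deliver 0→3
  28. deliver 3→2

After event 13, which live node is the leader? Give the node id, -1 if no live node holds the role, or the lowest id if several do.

0

after 1 — timeout(0): n0:cand/b4/[-]
after 2 — deliver 0→2: n2:foll/b4/[-]
after 3 — deliver 2→0: ·
after 4 — deliver 0→1: n1:foll/b4/[-]
after 5 — deliver 1→0: n0:lead/b4/[-]
after 6 — propose(0,'p'): ·
after 7 — deliver 0→2: n2:foll/b4/[p]
after 8 — deliver 2→0: ·
after 9 — deliver 0→1: n1:foll/b4/[p]
after 10 — deliver 1→0: n0:lead/b4/[p]
after 11 — timeout(3): n3:cand/b7/[-]
after 12 — deliver 3→1: n1:foll/b7/[p]
after 13 — deliver 1→3: ·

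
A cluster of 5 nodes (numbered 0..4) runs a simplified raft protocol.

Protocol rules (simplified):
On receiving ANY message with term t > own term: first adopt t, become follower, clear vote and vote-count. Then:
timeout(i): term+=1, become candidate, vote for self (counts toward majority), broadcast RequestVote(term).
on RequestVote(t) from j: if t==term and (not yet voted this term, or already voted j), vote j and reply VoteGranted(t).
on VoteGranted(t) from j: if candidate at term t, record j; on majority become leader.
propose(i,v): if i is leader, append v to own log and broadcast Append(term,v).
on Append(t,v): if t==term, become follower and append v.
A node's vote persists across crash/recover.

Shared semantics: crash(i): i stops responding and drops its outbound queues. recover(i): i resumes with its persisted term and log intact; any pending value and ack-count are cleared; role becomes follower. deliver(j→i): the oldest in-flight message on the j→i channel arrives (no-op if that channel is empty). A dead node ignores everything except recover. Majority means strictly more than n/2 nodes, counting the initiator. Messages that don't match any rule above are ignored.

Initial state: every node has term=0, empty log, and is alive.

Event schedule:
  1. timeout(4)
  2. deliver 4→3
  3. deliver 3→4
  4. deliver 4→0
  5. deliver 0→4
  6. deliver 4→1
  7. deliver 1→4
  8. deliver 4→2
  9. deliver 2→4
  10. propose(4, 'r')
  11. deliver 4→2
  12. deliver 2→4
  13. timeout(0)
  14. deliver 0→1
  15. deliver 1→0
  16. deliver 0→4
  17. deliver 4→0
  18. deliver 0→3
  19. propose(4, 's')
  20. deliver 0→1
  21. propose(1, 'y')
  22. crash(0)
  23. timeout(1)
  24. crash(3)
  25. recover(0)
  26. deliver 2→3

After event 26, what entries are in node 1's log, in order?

empty

e1 timeout(4): 4[cand,t=1,-]
e2 deliver 4→3: 3[foll,t=1,-]
e3 deliver 3→4: ·
e4 deliver 4→0: 0[foll,t=1,-]
e5 deliver 0→4: 4[lead,t=1,-]
e6 deliver 4→1: 1[foll,t=1,-]
e7 deliver 1→4: ·
e8 deliver 4→2: 2[foll,t=1,-]
e9 deliver 2→4: ·
e10 propose(4,'r'): 4[lead,t=1,r]
e11 deliver 4→2: 2[foll,t=1,r]
e12 deliver 2→4: ·
e13 timeout(0): 0[cand,t=2,-]
e14 deliver 0→1: 1[foll,t=2,-]
e15 deliver 1→0: ·
e16 deliver 0→4: 4[foll,t=2,r]
e17 deliver 4→0: ·
e18 deliver 0→3: 3[foll,t=2,-]
e19 propose(4,'s'): ·
e20 deliver 0→1: ·
e21 propose(1,'y'): ·
e22 crash(0): 0[✗cand,t=2,-]
e23 timeout(1): 1[cand,t=3,-]
e24 crash(3): 3[✗foll,t=2,-]
e25 recover(0): 0[foll,t=2,-]
e26 deliver 2→3: ·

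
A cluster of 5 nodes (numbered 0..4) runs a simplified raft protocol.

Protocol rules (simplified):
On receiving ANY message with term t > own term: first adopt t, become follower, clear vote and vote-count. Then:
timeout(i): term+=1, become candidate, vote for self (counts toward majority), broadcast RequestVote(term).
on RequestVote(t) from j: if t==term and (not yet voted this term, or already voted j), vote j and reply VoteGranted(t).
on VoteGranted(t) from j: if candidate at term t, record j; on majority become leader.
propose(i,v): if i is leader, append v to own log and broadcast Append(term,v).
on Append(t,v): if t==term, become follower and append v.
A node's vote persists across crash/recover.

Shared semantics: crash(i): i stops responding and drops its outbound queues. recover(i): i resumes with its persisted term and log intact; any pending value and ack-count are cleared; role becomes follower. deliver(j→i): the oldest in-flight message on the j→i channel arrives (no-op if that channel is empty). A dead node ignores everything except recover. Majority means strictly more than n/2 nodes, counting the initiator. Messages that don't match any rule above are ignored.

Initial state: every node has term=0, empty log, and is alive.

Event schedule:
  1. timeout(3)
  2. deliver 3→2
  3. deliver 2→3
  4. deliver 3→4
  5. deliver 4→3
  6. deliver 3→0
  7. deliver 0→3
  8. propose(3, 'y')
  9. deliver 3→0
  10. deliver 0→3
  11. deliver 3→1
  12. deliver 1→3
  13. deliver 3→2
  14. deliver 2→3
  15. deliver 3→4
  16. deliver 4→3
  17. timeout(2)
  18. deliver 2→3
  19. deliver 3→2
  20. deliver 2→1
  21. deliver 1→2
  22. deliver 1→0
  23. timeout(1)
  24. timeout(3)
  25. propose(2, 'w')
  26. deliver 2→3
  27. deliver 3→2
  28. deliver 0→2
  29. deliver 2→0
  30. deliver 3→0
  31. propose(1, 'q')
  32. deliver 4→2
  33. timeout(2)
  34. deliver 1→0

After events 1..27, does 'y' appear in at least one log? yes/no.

1. timeout(3):  <3:cand t1 ->
2. deliver 3→2:  <2:foll t1 ->
3. deliver 2→3:  nop
4. deliver 3→4:  <4:foll t1 ->
5. deliver 4→3:  <3:lead t1 ->
6. deliver 3→0:  <0:foll t1 ->
7. deliver 0→3:  nop
8. propose(3,'y'):  <3:lead t1 y>
9. deliver 3→0:  <0:foll t1 y>
10. deliver 0→3:  nop
11. deliver 3→1:  <1:foll t1 ->
12. deliver 1→3:  nop
13. deliver 3→2:  <2:foll t1 y>
14. deliver 2→3:  nop
15. deliver 3→4:  <4:foll t1 y>
16. deliver 4→3:  nop
17. timeout(2):  <2:cand t2 y>
18. deliver 2→3:  <3:foll t2 y>
19. deliver 3→2:  nop
20. deliver 2→1:  <1:foll t2 ->
21. deliver 1→2:  <2:lead t2 y>
22. deliver 1→0:  nop
23. timeout(1):  <1:cand t3 ->
24. timeout(3):  <3:cand t3 y>
25. propose(2,'w'):  <2:lead t2 y,w>
26. deliver 2→3:  nop
27. deliver 3→2:  <2:foll t3 y,w>

yes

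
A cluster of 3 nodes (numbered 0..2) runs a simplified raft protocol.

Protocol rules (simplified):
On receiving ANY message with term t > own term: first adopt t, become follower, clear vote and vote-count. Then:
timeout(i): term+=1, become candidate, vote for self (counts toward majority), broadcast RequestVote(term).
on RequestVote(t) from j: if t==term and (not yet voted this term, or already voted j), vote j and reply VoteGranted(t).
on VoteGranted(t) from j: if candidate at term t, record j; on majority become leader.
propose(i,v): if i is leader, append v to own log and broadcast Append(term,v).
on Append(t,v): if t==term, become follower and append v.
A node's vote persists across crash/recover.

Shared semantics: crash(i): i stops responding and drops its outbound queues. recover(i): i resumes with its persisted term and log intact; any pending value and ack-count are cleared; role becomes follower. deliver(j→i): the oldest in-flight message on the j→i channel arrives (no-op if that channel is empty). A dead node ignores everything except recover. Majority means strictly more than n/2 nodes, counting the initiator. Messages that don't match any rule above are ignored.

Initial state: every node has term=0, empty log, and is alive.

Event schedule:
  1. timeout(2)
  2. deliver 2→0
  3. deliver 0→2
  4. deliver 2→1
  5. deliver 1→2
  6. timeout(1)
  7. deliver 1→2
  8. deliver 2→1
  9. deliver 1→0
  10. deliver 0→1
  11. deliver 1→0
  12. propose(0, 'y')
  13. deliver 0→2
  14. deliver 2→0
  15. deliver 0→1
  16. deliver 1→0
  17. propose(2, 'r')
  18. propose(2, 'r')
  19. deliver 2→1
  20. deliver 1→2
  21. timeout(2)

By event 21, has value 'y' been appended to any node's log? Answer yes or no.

no

after 1 — timeout(2): n2:cand/t1/[-]
after 2 — deliver 2→0: n0:foll/t1/[-]
after 3 — deliver 0→2: n2:lead/t1/[-]
after 4 — deliver 2→1: n1:foll/t1/[-]
after 5 — deliver 1→2: ·
after 6 — timeout(1): n1:cand/t2/[-]
after 7 — deliver 1→2: n2:foll/t2/[-]
after 8 — deliver 2→1: n1:lead/t2/[-]
after 9 — deliver 1→0: n0:foll/t2/[-]
after 10 — deliver 0→1: ·
after 11 — deliver 1→0: ·
after 12 — propose(0,'y'): ·
after 13 — deliver 0→2: ·
after 14 — deliver 2→0: ·
after 15 — deliver 0→1: ·
after 16 — deliver 1→0: ·
after 17 — propose(2,'r'): ·
after 18 — propose(2,'r'): ·
after 19 — deliver 2→1: ·
after 20 — deliver 1→2: ·
after 21 — timeout(2): n2:cand/t3/[-]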